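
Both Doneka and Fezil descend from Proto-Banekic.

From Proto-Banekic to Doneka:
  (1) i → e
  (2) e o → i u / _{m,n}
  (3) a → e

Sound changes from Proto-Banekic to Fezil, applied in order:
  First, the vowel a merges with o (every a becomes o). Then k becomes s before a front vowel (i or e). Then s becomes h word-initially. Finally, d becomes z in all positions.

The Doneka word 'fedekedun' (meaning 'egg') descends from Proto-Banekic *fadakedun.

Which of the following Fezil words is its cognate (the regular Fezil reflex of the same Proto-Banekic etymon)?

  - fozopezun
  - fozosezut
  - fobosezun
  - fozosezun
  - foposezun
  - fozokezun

fozosezun

Fezil: *fadakedun > fodokedun > fodosedun > fozosezun  (by vowel merger, palatalisation, unconditioned shift)
Only 'fozosezun' matches the regular Fezil development of *fadakedun.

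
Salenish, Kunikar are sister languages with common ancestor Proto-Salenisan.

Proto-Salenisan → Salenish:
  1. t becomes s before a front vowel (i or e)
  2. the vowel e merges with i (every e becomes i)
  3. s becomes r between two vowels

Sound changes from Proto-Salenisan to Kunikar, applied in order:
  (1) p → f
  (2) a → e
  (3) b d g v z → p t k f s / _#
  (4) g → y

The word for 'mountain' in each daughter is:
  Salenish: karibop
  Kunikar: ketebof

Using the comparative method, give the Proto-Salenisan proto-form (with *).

Position 4: Salenish has i, Kunikar has e. Taking the neighbouring segments as reconstructed: Salenish i could go back to *e or *i; Kunikar e could go back to *a or *e — the one source consistent with every daughter is *e.
Position 7: Salenish has p, Kunikar has f. Salenish preserves p here (none of its changes turn any other segment into p), so the proto-segment is *p.
Position 2: Salenish has a, Kunikar has e. Salenish preserves a here (none of its changes turn any other segment into a), so the proto-segment is *a.
Continuing position by position gives *katebop; check it forward:
Salenish: *katebop
  katebop → kasebop   [palatalisation]
  kasebop → kasibop   [vowel merger]
  kasibop → karibop   [rhotacism]
  giving Salenish karibop.
Kunikar: start from *katebop.
  rule 1 (unconditioned shift): katebop → katebof
  rule 2 (vowel merger): katebof → ketebof
  rule 3: no change — ketebof
  rule 4: no change — ketebof
  ⇒ Kunikar ketebof
Only *katebop yields all of Salenish karibop, Kunikar ketebof.

*katebop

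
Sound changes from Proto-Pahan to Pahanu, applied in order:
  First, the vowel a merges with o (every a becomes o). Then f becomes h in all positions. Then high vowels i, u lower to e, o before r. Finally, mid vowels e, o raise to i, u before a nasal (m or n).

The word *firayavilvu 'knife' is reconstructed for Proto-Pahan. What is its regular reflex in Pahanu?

heroyovilvu

Pahanu: *firayavilvu
  firayavilvu → firoyovilvu   [vowel merger]
  firoyovilvu → hiroyovilvu   [unconditioned shift]
  hiroyovilvu → heroyovilvu   [pre-rhotic lowering]
  heroyovilvu (rule 4 does not apply)
  giving Pahanu heroyovilvu.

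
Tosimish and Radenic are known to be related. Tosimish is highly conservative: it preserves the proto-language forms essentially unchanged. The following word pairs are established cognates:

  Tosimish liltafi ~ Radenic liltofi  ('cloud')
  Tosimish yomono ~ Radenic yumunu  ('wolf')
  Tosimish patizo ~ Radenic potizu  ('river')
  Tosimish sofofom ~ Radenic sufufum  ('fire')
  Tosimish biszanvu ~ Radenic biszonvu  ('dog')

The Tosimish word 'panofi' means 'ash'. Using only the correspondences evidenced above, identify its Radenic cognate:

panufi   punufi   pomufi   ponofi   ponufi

biszanvu ~ biszonvu — Tosimish a corresponds to Radenic o after a consonant, before a nasal.
sofofom ~ sufufum — Tosimish o corresponds to Radenic u after a consonant, before a labial obstruent.
Applying these to Tosimish 'panofi':
  panofi → ponofi   (a→o after a consonant, before a nasal)
  ponofi → ponufi   (o→u after a consonant, before a labial obstruent)
So the Radenic cognate is 'ponufi'.

ponufi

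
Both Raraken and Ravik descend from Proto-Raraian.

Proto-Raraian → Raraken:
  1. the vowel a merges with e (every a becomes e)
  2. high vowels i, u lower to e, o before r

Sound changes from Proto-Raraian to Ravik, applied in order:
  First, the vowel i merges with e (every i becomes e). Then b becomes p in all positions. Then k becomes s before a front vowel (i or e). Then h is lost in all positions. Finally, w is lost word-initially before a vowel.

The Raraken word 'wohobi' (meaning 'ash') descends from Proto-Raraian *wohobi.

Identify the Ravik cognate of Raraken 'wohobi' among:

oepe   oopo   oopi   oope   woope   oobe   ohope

Ravik: *wohobi > wohobe > wohope > woope > oope  (by vowel merger, unconditioned shift, h-loss, glide loss)
The other candidates each miss or misapply at least one Ravik change.

oope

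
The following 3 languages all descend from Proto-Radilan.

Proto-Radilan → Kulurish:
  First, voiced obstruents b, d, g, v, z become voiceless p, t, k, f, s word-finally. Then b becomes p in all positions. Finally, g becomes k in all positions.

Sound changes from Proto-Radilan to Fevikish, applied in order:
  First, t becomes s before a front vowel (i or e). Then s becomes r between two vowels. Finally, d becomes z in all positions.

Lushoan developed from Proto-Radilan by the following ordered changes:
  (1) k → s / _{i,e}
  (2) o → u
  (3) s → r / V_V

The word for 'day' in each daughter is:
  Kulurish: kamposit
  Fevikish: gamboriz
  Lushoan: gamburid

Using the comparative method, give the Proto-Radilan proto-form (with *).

*gambosid

Position 1: Kulurish has k, Fevikish has g, Lushoan has g. Fevikish preserves g here (none of its changes turn any other segment into g), so the proto-segment is *g.
Position 8: Kulurish has t, Fevikish has z, Lushoan has d. Lushoan preserves d here (none of its changes turn any other segment into d), so the proto-segment is *d.
Continuing position by position gives *gambosid; check it forward:
Kulurish: start from *gambosid.
  rule 1 (final devoicing): gambosid → gambosit
  rule 2 (unconditioned shift): gambosit → gamposit
  rule 3 (unconditioned shift): gamposit → kamposit
  ⇒ Kulurish kamposit
Fevikish: *gambosid > gamborid > gamboriz  (by rhotacism, unconditioned shift)
Lushoan: *gambosid > gambusid > gamburid  (by vowel merger, rhotacism)
No other proto-form is consistent with every reflex, so the reconstruction is *gambosid.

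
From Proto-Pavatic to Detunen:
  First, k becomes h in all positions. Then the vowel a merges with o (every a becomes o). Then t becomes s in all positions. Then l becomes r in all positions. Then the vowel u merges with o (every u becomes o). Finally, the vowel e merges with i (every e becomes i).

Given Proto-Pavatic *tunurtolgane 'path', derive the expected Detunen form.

Detunen: *tunurtolgane > tunurtolgone > sunursolgone > sunursorgone > sonorsorgone > sonorsorgoni  (by vowel merger, unconditioned shift, unconditioned shift, vowel merger, vowel merger)

sonorsorgoni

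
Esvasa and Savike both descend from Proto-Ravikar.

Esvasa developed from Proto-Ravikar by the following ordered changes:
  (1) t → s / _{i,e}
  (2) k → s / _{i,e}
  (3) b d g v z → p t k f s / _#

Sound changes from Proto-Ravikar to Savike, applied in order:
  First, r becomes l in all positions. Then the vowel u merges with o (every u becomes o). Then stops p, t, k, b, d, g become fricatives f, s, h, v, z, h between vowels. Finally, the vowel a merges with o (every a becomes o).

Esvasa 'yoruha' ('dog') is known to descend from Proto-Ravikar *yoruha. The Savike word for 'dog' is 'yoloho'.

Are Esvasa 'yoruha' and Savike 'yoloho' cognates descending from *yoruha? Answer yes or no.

Derive the expected Savike reflex of *yoruha:
Savike: *yoruha
  yoruha → yoluha   [unconditioned shift]
  yoluha → yoloha   [vowel merger]
  yoloha (rule 3 does not apply)
  yoloha → yoloho   [vowel merger]
  giving Savike yoloho.
Savike 'yoloho' matches the regular reflex exactly, so the pair is cognate.

yes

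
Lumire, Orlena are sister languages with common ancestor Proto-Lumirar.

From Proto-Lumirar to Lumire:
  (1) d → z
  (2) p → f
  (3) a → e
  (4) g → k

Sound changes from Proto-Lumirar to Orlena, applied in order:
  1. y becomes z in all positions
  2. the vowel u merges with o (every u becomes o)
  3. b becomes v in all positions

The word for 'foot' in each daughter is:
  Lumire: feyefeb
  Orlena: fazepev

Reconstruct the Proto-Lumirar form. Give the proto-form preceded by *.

*fayepeb

Position 2: Lumire has e, Orlena has a. Orlena preserves a here (none of its changes turn any other segment into a), so the proto-segment is *a.
Position 3: Lumire has y, Orlena has z. Lumire preserves y here (none of its changes turn any other segment into y), so the proto-segment is *y.
Verify the candidate proto-form against each daughter:
Lumire: *fayepeb
  fayepeb (rule 1 does not apply)
  fayepeb → fayefeb   [unconditioned shift]
  fayefeb → feyefeb   [vowel merger]
  feyefeb (rule 4 does not apply)
  giving Lumire feyefeb.
Orlena: *fayepeb > fazepeb > fazepev  (by unconditioned shift, unconditioned shift)
Only *fayepeb yields all of Lumire feyefeb, Orlena fazepev.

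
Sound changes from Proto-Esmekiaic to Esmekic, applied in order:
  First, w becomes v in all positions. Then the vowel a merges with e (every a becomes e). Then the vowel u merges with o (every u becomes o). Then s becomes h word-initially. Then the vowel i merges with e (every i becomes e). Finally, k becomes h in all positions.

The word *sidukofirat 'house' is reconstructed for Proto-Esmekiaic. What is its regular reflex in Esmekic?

Esmekic: *sidukofirat
  sidukofirat (rule 1 does not apply)
  sidukofirat → sidukofiret   [vowel merger]
  sidukofiret → sidokofiret   [vowel merger]
  sidokofiret → hidokofiret   [debuccalisation]
  hidokofiret → hedokoferet   [vowel merger]
  hedokoferet → hedohoferet   [unconditioned shift]
  giving Esmekic hedohoferet.

hedohoferet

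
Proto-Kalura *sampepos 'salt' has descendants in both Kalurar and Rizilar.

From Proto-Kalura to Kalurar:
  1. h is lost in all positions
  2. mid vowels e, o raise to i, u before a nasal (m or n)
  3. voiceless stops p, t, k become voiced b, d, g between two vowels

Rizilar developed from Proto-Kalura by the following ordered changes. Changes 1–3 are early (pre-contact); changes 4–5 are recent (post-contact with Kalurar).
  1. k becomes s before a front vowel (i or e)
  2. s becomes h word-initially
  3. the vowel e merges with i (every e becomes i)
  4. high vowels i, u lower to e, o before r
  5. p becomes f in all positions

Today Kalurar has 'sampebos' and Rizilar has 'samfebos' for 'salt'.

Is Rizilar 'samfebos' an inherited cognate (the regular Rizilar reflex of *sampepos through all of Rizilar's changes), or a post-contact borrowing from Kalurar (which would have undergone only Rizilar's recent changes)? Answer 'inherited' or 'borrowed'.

If inherited, *sampepos would pass through all of Rizilar's changes:
Rizilar: *sampepos
  sampepos (rule 1 does not apply)
  sampepos → hampepos   [debuccalisation]
  hampepos → hampipos   [vowel merger]
  hampipos (rule 4 does not apply)
  hampipos → hamfifos   [unconditioned shift]
  giving Rizilar hamfifos.
If borrowed from Kalurar 'sampebos' after the early changes, it would undergo only the recent ones:
  rule 4 (pre-rhotic lowering): no change (sampebos)
  rule 5 (unconditioned shift): sampebos → samfebos
  ⇒ as a loan: samfebos
Rizilar 'samfebos' matches the loan outcome 'samfebos', not the inherited 'hamfifos' — it skipped the early Rizilar changes, so it was borrowed from Kalurar.

borrowed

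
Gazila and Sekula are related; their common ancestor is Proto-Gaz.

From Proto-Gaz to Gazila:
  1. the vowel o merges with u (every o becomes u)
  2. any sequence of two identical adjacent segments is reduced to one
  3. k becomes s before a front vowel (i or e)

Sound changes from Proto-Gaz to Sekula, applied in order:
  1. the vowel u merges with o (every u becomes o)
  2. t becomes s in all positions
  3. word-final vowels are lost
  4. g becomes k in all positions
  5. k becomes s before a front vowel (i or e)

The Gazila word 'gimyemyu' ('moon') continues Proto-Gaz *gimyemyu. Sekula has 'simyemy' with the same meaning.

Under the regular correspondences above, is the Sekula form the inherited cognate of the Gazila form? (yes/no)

Derive the expected Sekula reflex of *gimyemyu:
Sekula: *gimyemyu > gimyemyo > gimyemy > kimyemy > simyemy  (by vowel merger, apocope, unconditioned shift, palatalisation)
Sekula 'simyemy' matches the regular reflex exactly, so the pair is cognate.

yes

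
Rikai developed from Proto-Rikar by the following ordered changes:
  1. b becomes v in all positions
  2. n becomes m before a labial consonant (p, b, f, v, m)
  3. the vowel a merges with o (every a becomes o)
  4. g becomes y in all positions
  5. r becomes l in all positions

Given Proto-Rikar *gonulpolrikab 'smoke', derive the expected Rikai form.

yonulpollikov

Rikai: start from *gonulpolrikab.
  rule 1 (unconditioned shift): gonulpolrikab → gonulpolrikav
  rule 2: no change — gonulpolrikav
  rule 3 (vowel merger): gonulpolrikav → gonulpolrikov
  rule 4 (unconditioned shift): gonulpolrikov → yonulpolrikov
  rule 5 (unconditioned shift): yonulpolrikov → yonulpollikov
  ⇒ Rikai yonulpollikov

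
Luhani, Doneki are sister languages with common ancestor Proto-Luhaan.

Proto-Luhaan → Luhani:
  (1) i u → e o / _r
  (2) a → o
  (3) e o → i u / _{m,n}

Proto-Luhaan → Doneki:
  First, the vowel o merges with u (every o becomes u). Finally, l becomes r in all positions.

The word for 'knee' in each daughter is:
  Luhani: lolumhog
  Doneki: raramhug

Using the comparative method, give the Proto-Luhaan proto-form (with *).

*lalamhog

Position 1: Luhani has l, Doneki has r. Luhani preserves l here (none of its changes turn any other segment into l), so the proto-segment is *l.
Position 3: Luhani has l, Doneki has r. Luhani preserves l here (none of its changes turn any other segment into l), so the proto-segment is *l.
Position 2: Luhani has o, Doneki has a. Doneki preserves a here (none of its changes turn any other segment into a), so the proto-segment is *a.
This points to *lalamhog. Verify forward in each daughter:
Luhani: *lalamhog > lolomhog > lolumhog  (by vowel merger, pre-nasal raising)
Doneki: *lalamhog
  lalamhog → lalamhug   [vowel merger]
  lalamhug → raramhug   [unconditioned shift]
  giving Doneki raramhug.
No other proto-form is consistent with every reflex, so the reconstruction is *lalamhog.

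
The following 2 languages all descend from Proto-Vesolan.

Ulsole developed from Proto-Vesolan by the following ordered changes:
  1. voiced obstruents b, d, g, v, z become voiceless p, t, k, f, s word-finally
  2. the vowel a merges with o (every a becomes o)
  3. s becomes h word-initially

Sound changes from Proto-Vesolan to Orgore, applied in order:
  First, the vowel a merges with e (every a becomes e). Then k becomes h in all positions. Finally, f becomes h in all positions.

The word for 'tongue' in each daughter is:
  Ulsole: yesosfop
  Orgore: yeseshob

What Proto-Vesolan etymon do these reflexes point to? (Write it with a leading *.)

Position 6: Ulsole has f, Orgore has h. Taking the neighbouring segments as reconstructed: Ulsole f can only go back to *f; Orgore h could go back to *k or *f or *h — the one source consistent with every daughter is *f.
Position 8: Ulsole has p, Orgore has b. Orgore preserves b here (none of its changes turn any other segment into b), so the proto-segment is *b.
Continuing position by position gives *yesasfob; check it forward:
Ulsole: start from *yesasfob.
  rule 1 (final devoicing): yesasfob → yesasfop
  rule 2 (vowel merger): yesasfop → yesosfop
  rule 3: no change — yesosfop
  ⇒ Ulsole yesosfop
Orgore: *yesasfob
  yesasfob → yesesfob   [vowel merger]
  yesesfob (rule 2 does not apply)
  yesesfob → yeseshob   [unconditioned shift]
  giving Orgore yeseshob.
*yesasfob is the unique common source.

*yesasfob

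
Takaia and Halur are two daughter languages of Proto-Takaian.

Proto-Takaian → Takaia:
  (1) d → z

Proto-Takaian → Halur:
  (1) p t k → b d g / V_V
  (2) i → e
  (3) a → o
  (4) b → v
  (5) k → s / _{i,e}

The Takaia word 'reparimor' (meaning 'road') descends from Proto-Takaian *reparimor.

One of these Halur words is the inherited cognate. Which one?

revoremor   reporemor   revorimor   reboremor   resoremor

revoremor

Halur: *reparimor
  reparimor → rebarimor   [intervocalic voicing]
  rebarimor → rebaremor   [vowel merger]
  rebaremor → reboremor   [vowel merger]
  reboremor → revoremor   [unconditioned shift]
  revoremor (rule 5 does not apply)
  giving Halur revoremor.
Only 'revoremor' matches the regular Halur development of *reparimor.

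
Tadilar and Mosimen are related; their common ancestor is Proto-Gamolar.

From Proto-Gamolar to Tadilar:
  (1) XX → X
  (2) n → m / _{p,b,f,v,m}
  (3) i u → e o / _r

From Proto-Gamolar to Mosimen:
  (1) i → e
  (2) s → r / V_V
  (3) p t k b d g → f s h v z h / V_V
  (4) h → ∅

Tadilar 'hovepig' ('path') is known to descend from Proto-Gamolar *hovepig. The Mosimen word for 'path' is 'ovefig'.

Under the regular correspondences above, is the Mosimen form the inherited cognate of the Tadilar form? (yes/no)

Derive the expected Mosimen reflex of *hovepig:
Mosimen: *hovepig
  hovepig → hovepeg   [vowel merger]
  hovepeg (rule 2 does not apply)
  hovepeg → hovefeg   [intervocalic lenition]
  hovefeg → ovefeg   [h-loss]
  giving Mosimen ovefeg.
The regular Mosimen reflex would be 'ovefeg', but the attested form is 'ovefig'. The correspondence is irregular, so they are not cognates (the Mosimen form has a different source).

no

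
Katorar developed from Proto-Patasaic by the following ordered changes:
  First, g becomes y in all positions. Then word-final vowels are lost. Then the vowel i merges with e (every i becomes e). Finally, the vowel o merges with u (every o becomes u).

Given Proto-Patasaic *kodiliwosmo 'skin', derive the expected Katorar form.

kudelewusm

Katorar: *kodiliwosmo
  kodiliwosmo (rule 1 does not apply)
  kodiliwosmo → kodiliwosm   [apocope]
  kodiliwosm → kodelewosm   [vowel merger]
  kodelewosm → kudelewusm   [vowel merger]
  giving Katorar kudelewusm.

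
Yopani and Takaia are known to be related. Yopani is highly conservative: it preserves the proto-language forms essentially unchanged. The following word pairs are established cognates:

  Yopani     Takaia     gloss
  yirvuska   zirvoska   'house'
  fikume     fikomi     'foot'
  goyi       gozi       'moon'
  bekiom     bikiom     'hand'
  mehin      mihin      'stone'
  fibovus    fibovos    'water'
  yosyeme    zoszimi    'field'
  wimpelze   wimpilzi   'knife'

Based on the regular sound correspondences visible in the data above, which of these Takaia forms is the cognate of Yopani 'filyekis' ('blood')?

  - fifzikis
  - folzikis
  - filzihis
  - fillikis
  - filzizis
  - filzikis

yosyeme ~ zoszimi — Yopani y corresponds to Takaia z after a consonant, before a front vowel.
bekiom ~ bikiom, mehin ~ mihin — Yopani e corresponds to Takaia i after a consonant, before a consonant other than r, m, n, p, b, f, v.
Applying these to Yopani 'filyekis':
  filyekis → filzekis   (y→z after a consonant, before a front vowel)
  filzekis → filzikis   (e→i after a consonant, before a consonant other than r, m, n, p, b, f, v)
So the Takaia cognate is 'filzikis'.

filzikis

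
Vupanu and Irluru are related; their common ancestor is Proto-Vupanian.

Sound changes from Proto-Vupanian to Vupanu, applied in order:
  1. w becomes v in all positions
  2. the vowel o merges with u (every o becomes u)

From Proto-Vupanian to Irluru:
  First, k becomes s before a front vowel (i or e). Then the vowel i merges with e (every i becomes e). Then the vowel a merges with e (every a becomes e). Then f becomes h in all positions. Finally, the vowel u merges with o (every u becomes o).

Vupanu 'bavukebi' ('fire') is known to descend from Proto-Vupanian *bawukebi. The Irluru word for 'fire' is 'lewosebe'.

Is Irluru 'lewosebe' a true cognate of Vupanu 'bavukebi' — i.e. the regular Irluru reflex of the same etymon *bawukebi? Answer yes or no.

no

Derive the expected Irluru reflex of *bawukebi:
Irluru: *bawukebi
  bawukebi → bawusebi   [palatalisation]
  bawusebi → bawusebe   [vowel merger]
  bawusebe → bewusebe   [vowel merger]
  bewusebe (rule 4 does not apply)
  bewusebe → bewosebe   [vowel merger]
  giving Irluru bewosebe.
The regular Irluru reflex would be 'bewosebe', but the attested form is 'lewosebe'. The correspondence is irregular, so they are not cognates (the Irluru form has a different source).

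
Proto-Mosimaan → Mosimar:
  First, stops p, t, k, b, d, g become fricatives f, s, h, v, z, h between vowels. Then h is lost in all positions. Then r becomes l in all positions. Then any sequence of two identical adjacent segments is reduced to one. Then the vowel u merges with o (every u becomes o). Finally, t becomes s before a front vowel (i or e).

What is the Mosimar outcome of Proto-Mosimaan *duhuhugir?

Mosimar: *duhuhugir > duhuhuhir > duuuir > duuuil > duil > doil  (by intervocalic lenition, h-loss, unconditioned shift, degemination, vowel merger)

doil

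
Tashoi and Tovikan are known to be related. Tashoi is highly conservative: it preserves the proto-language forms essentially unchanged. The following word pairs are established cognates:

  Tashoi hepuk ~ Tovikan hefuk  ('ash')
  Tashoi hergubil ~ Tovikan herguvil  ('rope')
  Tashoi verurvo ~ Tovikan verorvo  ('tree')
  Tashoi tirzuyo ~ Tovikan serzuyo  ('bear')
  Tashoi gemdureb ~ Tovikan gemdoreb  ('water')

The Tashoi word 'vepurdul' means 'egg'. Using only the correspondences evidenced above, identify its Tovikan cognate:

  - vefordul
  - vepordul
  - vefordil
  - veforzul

hepuk ~ hefuk — Tashoi p corresponds to Tovikan f between vowels (before a back vowel).
verurvo ~ verorvo, gemdureb ~ gemdoreb — Tashoi u corresponds to Tovikan o after a consonant, before r.
Applying these to Tashoi 'vepurdul':
  vepurdul → vefurdul   (p→f between vowels (before a back vowel))
  vefurdul → vefordul   (u→o after a consonant, before r)
So the Tovikan cognate is 'vefordul'.

vefordul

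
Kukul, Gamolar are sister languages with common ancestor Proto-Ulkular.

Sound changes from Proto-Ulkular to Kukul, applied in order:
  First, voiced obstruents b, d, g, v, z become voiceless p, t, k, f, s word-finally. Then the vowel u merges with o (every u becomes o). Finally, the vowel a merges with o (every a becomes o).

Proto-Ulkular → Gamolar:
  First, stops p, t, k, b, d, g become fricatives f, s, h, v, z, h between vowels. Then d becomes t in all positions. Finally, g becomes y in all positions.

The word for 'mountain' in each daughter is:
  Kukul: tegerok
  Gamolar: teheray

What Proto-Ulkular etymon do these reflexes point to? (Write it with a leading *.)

Position 3: Kukul has g, Gamolar has h. Kukul preserves g here (none of its changes turn any other segment into g), so the proto-segment is *g.
Position 6: Kukul has o, Gamolar has a. Gamolar preserves a here (none of its changes turn any other segment into a), so the proto-segment is *a.
Position 7: Kukul has k, Gamolar has y. Taking the neighbouring segments as reconstructed: Kukul k could go back to *k or *g; Gamolar y could go back to *g or *y — the one source consistent with every daughter is *g.
The remaining positions agree across the daughters. Check the candidate against every language:
Kukul: *tegerag > tegerak > tegerok  (by final devoicing, vowel merger)
Gamolar: start from *tegerag.
  rule 1 (intervocalic lenition): tegerag → teherag
  rule 2: no change — teherag
  rule 3 (unconditioned shift): teherag → teheray
  ⇒ Gamolar teheray
No other proto-form is consistent with every reflex, so the reconstruction is *tegerag.

*tegerag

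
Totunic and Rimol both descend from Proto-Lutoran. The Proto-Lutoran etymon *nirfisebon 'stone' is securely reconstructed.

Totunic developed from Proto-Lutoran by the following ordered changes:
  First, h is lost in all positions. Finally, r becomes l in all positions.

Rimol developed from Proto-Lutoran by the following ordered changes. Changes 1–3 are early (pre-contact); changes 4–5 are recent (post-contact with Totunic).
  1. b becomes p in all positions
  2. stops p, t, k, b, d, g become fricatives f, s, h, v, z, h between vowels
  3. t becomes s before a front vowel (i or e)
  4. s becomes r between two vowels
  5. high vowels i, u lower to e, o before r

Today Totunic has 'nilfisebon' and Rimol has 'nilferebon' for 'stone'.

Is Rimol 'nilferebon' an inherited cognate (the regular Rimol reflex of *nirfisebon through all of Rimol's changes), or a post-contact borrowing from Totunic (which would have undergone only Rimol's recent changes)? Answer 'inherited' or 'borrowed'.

If inherited, *nirfisebon would pass through all of Rimol's changes:
Rimol: start from *nirfisebon.
  rule 1 (unconditioned shift): nirfisebon → nirfisepon
  rule 2 (intervocalic lenition): nirfisepon → nirfisefon
  rule 3: no change — nirfisefon
  rule 4 (rhotacism): nirfisefon → nirfirefon
  rule 5 (pre-rhotic lowering): nirfirefon → nerferefon
  ⇒ Rimol nerferefon
If borrowed from Totunic 'nilfisebon' after the early changes, it would undergo only the recent ones:
  rule 4 (rhotacism): nilfisebon → nilfirebon
  rule 5 (pre-rhotic lowering): nilfirebon → nilferebon
  ⇒ as a loan: nilferebon
Rimol 'nilferebon' matches the loan outcome 'nilferebon', not the inherited 'nerferefon' — it skipped the early Rimol changes, so it was borrowed from Totunic.

borrowed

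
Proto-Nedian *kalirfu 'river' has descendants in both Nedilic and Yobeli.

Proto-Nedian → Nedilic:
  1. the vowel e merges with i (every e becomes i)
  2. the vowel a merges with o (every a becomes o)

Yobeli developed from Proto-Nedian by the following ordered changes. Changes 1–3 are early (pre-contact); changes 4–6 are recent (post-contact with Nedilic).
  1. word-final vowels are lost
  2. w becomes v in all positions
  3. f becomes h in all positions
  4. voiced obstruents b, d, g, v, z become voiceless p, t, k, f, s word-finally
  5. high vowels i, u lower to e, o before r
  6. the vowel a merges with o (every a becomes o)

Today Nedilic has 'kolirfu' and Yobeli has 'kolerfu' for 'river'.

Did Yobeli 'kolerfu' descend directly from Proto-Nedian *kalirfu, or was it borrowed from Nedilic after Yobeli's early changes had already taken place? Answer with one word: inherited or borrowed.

borrowed

If inherited, *kalirfu would pass through all of Yobeli's changes:
Yobeli: start from *kalirfu.
  rule 1 (apocope): kalirfu → kalirf
  rule 2: no change — kalirf
  rule 3 (unconditioned shift): kalirf → kalirh
  rule 4: no change — kalirh
  rule 5 (pre-rhotic lowering): kalirh → kalerh
  rule 6 (vowel merger): kalerh → kolerh
  ⇒ Yobeli kolerh
If borrowed from Nedilic 'kolirfu' after the early changes, it would undergo only the recent ones:
  rule 4 (final devoicing): no change (kolirfu)
  rule 5 (pre-rhotic lowering): kolirfu → kolerfu
  rule 6 (vowel merger): no change (kolerfu)
  ⇒ as a loan: kolerfu
Yobeli 'kolerfu' matches the loan outcome 'kolerfu', not the inherited 'kolerh' — it skipped the early Yobeli changes, so it was borrowed from Nedilic.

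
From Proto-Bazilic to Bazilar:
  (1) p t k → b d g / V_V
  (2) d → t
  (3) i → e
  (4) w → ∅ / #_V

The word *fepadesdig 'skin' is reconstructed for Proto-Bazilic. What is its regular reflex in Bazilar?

Bazilar: *fepadesdig
  fepadesdig → febadesdig   [intervocalic voicing]
  febadesdig → febatestig   [unconditioned shift]
  febatestig → febatesteg   [vowel merger]
  febatesteg (rule 4 does not apply)
  giving Bazilar febatesteg.

febatesteg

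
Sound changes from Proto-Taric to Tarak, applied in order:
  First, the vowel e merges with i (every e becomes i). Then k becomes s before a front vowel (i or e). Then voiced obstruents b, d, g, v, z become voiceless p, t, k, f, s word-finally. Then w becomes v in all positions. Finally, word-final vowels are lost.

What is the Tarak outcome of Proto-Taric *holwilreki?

Tarak: start from *holwilreki.
  rule 1 (vowel merger): holwilreki → holwilriki
  rule 2 (palatalisation): holwilriki → holwilrisi
  rule 3: no change — holwilrisi
  rule 4 (unconditioned shift): holwilrisi → holvilrisi
  rule 5 (apocope): holvilrisi → holvilris
  ⇒ Tarak holvilris

holvilris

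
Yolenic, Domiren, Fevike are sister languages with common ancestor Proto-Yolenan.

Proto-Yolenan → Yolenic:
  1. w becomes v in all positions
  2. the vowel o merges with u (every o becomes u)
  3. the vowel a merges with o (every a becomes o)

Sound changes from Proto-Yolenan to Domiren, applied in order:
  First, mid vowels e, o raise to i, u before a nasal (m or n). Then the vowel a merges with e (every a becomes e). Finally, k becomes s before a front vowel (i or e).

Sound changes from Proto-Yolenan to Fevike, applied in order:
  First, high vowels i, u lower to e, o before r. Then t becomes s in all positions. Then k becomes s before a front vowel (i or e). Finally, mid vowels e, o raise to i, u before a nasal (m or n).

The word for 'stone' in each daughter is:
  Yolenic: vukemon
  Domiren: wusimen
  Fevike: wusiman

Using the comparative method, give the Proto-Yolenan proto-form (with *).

Position 4: Yolenic has e, Domiren has i, Fevike has i. Yolenic preserves e here (none of its changes turn any other segment into e), so the proto-segment is *e.
Position 1: Yolenic has v, Domiren has w, Fevike has w. Domiren preserves w here (none of its changes turn any other segment into w), so the proto-segment is *w.
Position 6: Yolenic has o, Domiren has e, Fevike has a. Fevike preserves a here (none of its changes turn any other segment into a), so the proto-segment is *a.
Verify the candidate proto-form against each daughter:
Yolenic: start from *wukeman.
  rule 1 (unconditioned shift): wukeman → vukeman
  rule 2: no change — vukeman
  rule 3 (vowel merger): vukeman → vukemon
  ⇒ Yolenic vukemon
Domiren: *wukeman
  wukeman → wukiman   [pre-nasal raising]
  wukiman → wukimen   [vowel merger]
  wukimen → wusimen   [palatalisation]
  giving Domiren wusimen.
Fevike: *wukeman > wuseman > wusiman  (by palatalisation, pre-nasal raising)
Only *wukeman yields all of Yolenic vukemon, Domiren wusimen, Fevike wusiman.

*wukeman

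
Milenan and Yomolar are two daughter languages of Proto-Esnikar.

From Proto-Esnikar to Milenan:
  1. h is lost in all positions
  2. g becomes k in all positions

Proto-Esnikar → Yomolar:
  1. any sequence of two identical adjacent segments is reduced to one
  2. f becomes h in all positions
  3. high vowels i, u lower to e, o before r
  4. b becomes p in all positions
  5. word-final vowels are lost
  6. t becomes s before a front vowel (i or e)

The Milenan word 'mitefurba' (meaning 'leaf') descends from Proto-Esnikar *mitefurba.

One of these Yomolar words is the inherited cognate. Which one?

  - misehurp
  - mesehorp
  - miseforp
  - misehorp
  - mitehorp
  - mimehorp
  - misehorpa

Yomolar: *mitefurba > mitehurba > mitehorba > mitehorpa > mitehorp > misehorp  (by unconditioned shift, pre-rhotic lowering, unconditioned shift, apocope, palatalisation)

misehorp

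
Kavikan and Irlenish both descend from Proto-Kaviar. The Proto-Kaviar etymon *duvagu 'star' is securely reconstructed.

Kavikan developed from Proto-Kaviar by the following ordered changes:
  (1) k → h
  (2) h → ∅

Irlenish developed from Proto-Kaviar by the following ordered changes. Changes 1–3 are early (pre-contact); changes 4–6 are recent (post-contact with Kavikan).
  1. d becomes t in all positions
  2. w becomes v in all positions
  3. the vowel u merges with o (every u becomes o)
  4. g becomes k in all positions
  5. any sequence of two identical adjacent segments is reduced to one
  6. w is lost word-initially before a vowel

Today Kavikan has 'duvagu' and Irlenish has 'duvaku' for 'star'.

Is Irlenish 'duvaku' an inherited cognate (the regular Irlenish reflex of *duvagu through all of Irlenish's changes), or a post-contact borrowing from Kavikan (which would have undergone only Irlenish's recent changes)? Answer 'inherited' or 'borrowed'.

If inherited, *duvagu would pass through all of Irlenish's changes:
Irlenish: *duvagu
  duvagu → tuvagu   [unconditioned shift]
  tuvagu (rule 2 does not apply)
  tuvagu → tovago   [vowel merger]
  tovago → tovako   [unconditioned shift]
  tovako (rule 5 does not apply)
  tovako (rule 6 does not apply)
  giving Irlenish tovako.
If borrowed from Kavikan 'duvagu' after the early changes, it would undergo only the recent ones:
  rule 4 (unconditioned shift): duvagu → duvaku
  rule 5 (degemination): no change (duvaku)
  rule 6 (glide loss): no change (duvaku)
  ⇒ as a loan: duvaku
Irlenish 'duvaku' matches the loan outcome 'duvaku', not the inherited 'tovako' — it skipped the early Irlenish changes, so it was borrowed from Kavikan.

borrowed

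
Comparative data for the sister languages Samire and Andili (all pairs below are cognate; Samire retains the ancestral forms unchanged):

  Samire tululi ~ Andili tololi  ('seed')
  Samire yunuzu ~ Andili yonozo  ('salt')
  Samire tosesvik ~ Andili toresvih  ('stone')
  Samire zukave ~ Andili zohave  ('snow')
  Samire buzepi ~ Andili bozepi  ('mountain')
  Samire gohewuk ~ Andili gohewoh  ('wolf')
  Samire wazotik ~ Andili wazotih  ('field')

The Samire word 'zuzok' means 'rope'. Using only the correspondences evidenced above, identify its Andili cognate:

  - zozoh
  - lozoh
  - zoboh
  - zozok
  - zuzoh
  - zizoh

tululi ~ tololi, yunuzu ~ yonozo — Samire u corresponds to Andili o after a consonant, before a consonant other than r, m, n, p, b, f, v.
tosesvik ~ toresvih, gohewuk ~ gohewoh — Samire k corresponds to Andili h word-finally.
Applying these to Samire 'zuzok':
  zuzok → zozok   (u→o after a consonant, before a consonant other than r, m, n, p, b, f, v)
  zozok → zozoh   (k→h word-finally)
So the Andili cognate is 'zozoh'.

zozoh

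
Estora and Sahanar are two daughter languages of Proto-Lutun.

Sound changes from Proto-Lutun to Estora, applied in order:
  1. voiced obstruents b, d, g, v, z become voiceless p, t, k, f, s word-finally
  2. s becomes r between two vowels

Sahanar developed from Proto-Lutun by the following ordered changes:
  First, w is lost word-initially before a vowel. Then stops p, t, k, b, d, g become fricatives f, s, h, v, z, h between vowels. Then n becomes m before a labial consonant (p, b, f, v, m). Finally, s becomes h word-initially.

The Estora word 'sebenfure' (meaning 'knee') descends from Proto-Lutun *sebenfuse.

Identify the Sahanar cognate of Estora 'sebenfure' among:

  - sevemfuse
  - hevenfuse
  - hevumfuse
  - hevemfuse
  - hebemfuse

hevemfuse

Sahanar: *sebenfuse > sevenfuse > sevemfuse > hevemfuse  (by intervocalic lenition, nasal place assimilation, debuccalisation)
Among the options, 'hevemfuse' alone shows every Sahanar change applied in order.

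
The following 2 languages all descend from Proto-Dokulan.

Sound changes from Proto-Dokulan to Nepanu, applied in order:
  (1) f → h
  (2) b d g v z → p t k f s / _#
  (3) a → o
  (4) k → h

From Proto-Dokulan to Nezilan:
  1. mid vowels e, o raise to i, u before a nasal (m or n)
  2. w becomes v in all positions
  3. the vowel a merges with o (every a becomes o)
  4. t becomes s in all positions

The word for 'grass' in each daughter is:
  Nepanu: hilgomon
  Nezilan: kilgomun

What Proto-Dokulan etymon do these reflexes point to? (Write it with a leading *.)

*kilgamon

Position 7: Nepanu has o, Nezilan has u. Taking the neighbouring segments as reconstructed: Nepanu o could go back to *a or *o; Nezilan u could go back to *o or *u — the one source consistent with every daughter is *o.
Position 1: Nepanu has h, Nezilan has k. Nezilan preserves k here (none of its changes turn any other segment into k), so the proto-segment is *k.
Position 5: Nepanu has o, Nezilan has o. Taking the neighbouring segments as reconstructed: Nepanu o could go back to *a or *o; Nezilan o can only go back to *a — the one source consistent with every daughter is *a.
Continuing position by position gives *kilgamon; check it forward:
Nepanu: *kilgamon > kilgomon > hilgomon  (by vowel merger, unconditioned shift)
Nezilan: start from *kilgamon.
  rule 1 (pre-nasal raising): kilgamon → kilgamun
  rule 2: no change — kilgamun
  rule 3 (vowel merger): kilgamun → kilgomun
  rule 4: no change — kilgomun
  ⇒ Nezilan kilgomun
*kilgamon is the unique common source.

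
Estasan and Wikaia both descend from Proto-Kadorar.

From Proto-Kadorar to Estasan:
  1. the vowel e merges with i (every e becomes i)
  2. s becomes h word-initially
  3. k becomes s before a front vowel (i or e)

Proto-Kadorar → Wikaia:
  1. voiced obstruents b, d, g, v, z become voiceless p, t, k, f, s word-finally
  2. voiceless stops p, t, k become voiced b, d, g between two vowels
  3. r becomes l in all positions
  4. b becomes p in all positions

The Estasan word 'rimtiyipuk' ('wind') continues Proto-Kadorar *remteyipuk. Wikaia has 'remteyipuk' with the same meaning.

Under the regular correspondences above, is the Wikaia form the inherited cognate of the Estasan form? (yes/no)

Derive the expected Wikaia reflex of *remteyipuk:
Wikaia: *remteyipuk
  remteyipuk (rule 1 does not apply)
  remteyipuk → remteyibuk   [intervocalic voicing]
  remteyibuk → lemteyibuk   [unconditioned shift]
  lemteyibuk → lemteyipuk   [unconditioned shift]
  giving Wikaia lemteyipuk.
The regular Wikaia reflex would be 'lemteyipuk', but the attested form is 'remteyipuk'. The correspondence is irregular, so they are not cognates (the Wikaia form has a different source).

no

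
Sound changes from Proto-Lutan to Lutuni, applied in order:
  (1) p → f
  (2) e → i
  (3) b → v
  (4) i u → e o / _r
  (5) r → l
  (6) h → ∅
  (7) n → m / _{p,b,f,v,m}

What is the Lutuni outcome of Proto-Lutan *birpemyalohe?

Lutuni: *birpemyalohe > birfemyalohe > birfimyalohi > virfimyalohi > verfimyalohi > velfimyalohi > velfimyaloi  (by unconditioned shift, vowel merger, unconditioned shift, pre-rhotic lowering, unconditioned shift, h-loss)

velfimyaloi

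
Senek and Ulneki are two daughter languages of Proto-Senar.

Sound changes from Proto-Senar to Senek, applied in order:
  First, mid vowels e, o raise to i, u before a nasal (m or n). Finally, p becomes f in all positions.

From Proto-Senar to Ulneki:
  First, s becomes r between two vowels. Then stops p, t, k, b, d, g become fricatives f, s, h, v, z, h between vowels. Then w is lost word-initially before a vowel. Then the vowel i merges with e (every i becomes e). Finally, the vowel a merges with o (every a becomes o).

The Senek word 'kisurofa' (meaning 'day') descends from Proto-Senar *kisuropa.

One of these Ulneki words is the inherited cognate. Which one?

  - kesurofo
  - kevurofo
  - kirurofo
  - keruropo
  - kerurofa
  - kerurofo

kerurofo

Ulneki: start from *kisuropa.
  rule 1 (rhotacism): kisuropa → kiruropa
  rule 2 (intervocalic lenition): kiruropa → kirurofa
  rule 3: no change — kirurofa
  rule 4 (vowel merger): kirurofa → kerurofa
  rule 5 (vowel merger): kerurofa → kerurofo
  ⇒ Ulneki kerurofo
Among the options, 'kerurofo' alone shows every Ulneki change applied in order.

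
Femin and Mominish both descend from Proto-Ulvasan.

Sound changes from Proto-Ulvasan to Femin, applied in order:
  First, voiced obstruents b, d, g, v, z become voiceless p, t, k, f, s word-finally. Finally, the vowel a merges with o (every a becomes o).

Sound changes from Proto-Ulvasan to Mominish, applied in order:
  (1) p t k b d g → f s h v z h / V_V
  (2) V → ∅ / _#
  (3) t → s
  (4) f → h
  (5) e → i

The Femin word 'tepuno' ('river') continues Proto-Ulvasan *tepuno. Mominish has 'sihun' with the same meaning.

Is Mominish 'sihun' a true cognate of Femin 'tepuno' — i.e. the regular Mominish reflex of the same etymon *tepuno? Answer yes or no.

yes

Derive the expected Mominish reflex of *tepuno:
Mominish: *tepuno > tefuno > tefun > sefun > sehun > sihun  (by intervocalic lenition, apocope, unconditioned shift, unconditioned shift, vowel merger)
Mominish 'sihun' matches the regular reflex exactly, so the pair is cognate.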